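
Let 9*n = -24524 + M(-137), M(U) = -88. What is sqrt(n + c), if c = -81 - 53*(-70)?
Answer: sqrt(8049)/3 ≈ 29.905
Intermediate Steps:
n = -8204/3 (n = (-24524 - 88)/9 = (1/9)*(-24612) = -8204/3 ≈ -2734.7)
c = 3629 (c = -81 + 3710 = 3629)
sqrt(n + c) = sqrt(-8204/3 + 3629) = sqrt(2683/3) = sqrt(8049)/3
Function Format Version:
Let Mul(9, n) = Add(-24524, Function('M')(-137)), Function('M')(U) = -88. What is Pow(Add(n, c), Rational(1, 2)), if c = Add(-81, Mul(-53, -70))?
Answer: Mul(Rational(1, 3), Pow(8049, Rational(1, 2))) ≈ 29.905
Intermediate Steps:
n = Rational(-8204, 3) (n = Mul(Rational(1, 9), Add(-24524, -88)) = Mul(Rational(1, 9), -24612) = Rational(-8204, 3) ≈ -2734.7)
c = 3629 (c = Add(-81, 3710) = 3629)
Pow(Add(n, c), Rational(1, 2)) = Pow(Add(Rational(-8204, 3), 3629), Rational(1, 2)) = Pow(Rational(2683, 3), Rational(1, 2)) = Mul(Rational(1, 3), Pow(8049, Rational(1, 2)))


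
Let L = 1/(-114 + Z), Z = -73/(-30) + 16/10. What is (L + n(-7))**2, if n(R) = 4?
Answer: 173343556/10883401 ≈ 15.927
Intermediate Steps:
Z = 121/30 (Z = -73*(-1/30) + 16*(1/10) = 73/30 + 8/5 = 121/30 ≈ 4.0333)
L = -30/3299 (L = 1/(-114 + 121/30) = 1/(-3299/30) = -30/3299 ≈ -0.0090937)
(L + n(-7))**2 = (-30/3299 + 4)**2 = (13166/3299)**2 = 173343556/10883401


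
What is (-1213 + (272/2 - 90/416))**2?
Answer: 50203331721/43264 ≈ 1.1604e+6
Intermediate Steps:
(-1213 + (272/2 - 90/416))**2 = (-1213 + (272*(1/2) - 90*1/416))**2 = (-1213 + (136 - 45/208))**2 = (-1213 + 28243/208)**2 = (-224061/208)**2 = 50203331721/43264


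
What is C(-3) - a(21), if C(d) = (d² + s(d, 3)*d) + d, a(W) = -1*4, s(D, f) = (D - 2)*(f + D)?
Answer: 10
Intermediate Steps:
s(D, f) = (-2 + D)*(D + f)
a(W) = -4
C(d) = d + d² + d*(-6 + d + d²) (C(d) = (d² + (d² - 2*d - 2*3 + d*3)*d) + d = (d² + (d² - 2*d - 6 + 3*d)*d) + d = (d² + (-6 + d + d²)*d) + d = (d² + d*(-6 + d + d²)) + d = d + d² + d*(-6 + d + d²))
C(-3) - a(21) = -3*(-5 + (-3)² + 2*(-3)) - 1*(-4) = -3*(-5 + 9 - 6) + 4 = -3*(-2) + 4 = 6 + 4 = 10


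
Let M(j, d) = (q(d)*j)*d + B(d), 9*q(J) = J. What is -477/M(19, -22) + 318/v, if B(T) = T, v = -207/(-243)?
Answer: 77158089/206954 ≈ 372.83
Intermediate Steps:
v = 23/27 (v = -207*(-1/243) = 23/27 ≈ 0.85185)
q(J) = J/9
M(j, d) = d + j*d²/9 (M(j, d) = ((d/9)*j)*d + d = (d*j/9)*d + d = j*d²/9 + d = d + j*d²/9)
-477/M(19, -22) + 318/v = -477*(-9/(22*(9 - 22*19))) + 318/(23/27) = -477*(-9/(22*(9 - 418))) + 318*(27/23) = -477/((⅑)*(-22)*(-409)) + 8586/23 = -477/8998/9 + 8586/23 = -477*9/8998 + 8586/23 = -4293/8998 + 8586/23 = 77158089/206954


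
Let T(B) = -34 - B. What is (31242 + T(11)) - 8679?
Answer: 22518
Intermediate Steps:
(31242 + T(11)) - 8679 = (31242 + (-34 - 1*11)) - 8679 = (31242 + (-34 - 11)) - 8679 = (31242 - 45) - 8679 = 31197 - 8679 = 22518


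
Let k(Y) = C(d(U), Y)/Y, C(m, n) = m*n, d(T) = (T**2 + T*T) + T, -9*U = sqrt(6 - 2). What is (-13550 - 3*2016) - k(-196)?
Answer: -1587428/81 ≈ -19598.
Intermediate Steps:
U = -2/9 (U = -sqrt(6 - 2)/9 = -sqrt(4)/9 = -1/9*2 = -2/9 ≈ -0.22222)
d(T) = T + 2*T**2 (d(T) = (T**2 + T**2) + T = 2*T**2 + T = T + 2*T**2)
k(Y) = -10/81 (k(Y) = ((-2*(1 + 2*(-2/9))/9)*Y)/Y = ((-2*(1 - 4/9)/9)*Y)/Y = ((-2/9*5/9)*Y)/Y = (-10*Y/81)/Y = -10/81)
(-13550 - 3*2016) - k(-196) = (-13550 - 3*2016) - 1*(-10/81) = (-13550 - 6048) + 10/81 = -19598 + 10/81 = -1587428/81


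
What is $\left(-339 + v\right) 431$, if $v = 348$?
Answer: $3879$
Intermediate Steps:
$\left(-339 + v\right) 431 = \left(-339 + 348\right) 431 = 9 \cdot 431 = 3879$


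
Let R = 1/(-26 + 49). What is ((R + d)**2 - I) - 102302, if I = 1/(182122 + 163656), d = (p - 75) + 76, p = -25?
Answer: -18607751579675/182916562 ≈ -1.0173e+5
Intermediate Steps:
d = -24 (d = (-25 - 75) + 76 = -100 + 76 = -24)
R = 1/23 ≈ 0.043478
I = 1/345778 ≈ 2.8920e-6
((R + d)**2 - I) - 102302 = ((1/23 - 24)**2 - 1*1/345778) - 102302 = ((-551/23)**2 - 1/345778) - 102302 = (303601/529 - 1/345778) - 102302 = 104978546049/182916562 - 102302 = -18607751579675/182916562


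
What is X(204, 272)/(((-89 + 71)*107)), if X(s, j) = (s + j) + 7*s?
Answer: -952/963 ≈ -0.98858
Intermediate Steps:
X(s, j) = j + 8*s (X(s, j) = (j + s) + 7*s = j + 8*s)
X(204, 272)/(((-89 + 71)*107)) = (272 + 8*204)/(((-89 + 71)*107)) = (272 + 1632)/((-18*107)) = 1904/(-1926) = 1904*(-1/1926) = -952/963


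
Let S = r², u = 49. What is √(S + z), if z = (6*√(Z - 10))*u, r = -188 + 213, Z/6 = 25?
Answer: √(625 + 588*√35) ≈ 64.060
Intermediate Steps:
Z = 150 (Z = 6*25 = 150)
r = 25
S = 625 (S = 25² = 625)
z = 588*√35 (z = (6*√(150 - 10))*49 = (6*√140)*49 = (6*(2*√35))*49 = (12*√35)*49 = 588*√35 ≈ 3478.7)
√(S + z) = √(625 + 588*√35)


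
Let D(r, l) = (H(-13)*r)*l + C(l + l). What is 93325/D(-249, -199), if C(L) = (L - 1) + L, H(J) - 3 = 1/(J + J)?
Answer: 485290/758941 ≈ 0.63943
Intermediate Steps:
H(J) = 3 + 1/(2*J) (H(J) = 3 + 1/(J + J) = 3 + 1/(2*J))
C(L) = -1 + 2*L (C(L) = (-1 + L) + L = -1 + 2*L)
D(r, l) = -1 + 4*l + 77*l*r/26 (D(r, l) = ((3 + (½)/(-13))*r)*l + (-1 + 2*(l + l)) = ((3 + (½)*(-1/13))*r)*l + (-1 + 2*(2*l)) = ((3 - 1/26)*r)*l + (-1 + 4*l) = (77*r/26)*l + (-1 + 4*l) = 77*l*r/26 + (-1 + 4*l) = -1 + 4*l + 77*l*r/26)
93325/D(-249, -199) = 93325/(-1 + 4*(-199) + (77/26)*(-199)*(-249)) = 93325/(-1 - 796 + 3815427/26) = 93325/(3794705/26) = 93325*(26/3794705) = 485290/758941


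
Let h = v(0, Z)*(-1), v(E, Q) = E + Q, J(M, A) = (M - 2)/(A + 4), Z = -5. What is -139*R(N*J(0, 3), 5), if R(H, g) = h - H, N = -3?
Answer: -4031/7 ≈ -575.86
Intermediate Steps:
J(M, A) = (-2 + M)/(4 + A)
h = 5 (h = (0 - 5)*(-1) = -5*(-1) = 5)
R(H, g) = 5 - H
-139*R(N*J(0, 3), 5) = -139*(5 - (-3)*(-2 + 0)/(4 + 3)) = -139*(5 - (-3)*-2/7) = -139*(5 - (-3)*(⅐)*(-2)) = -139*(5 - (-3)*(-2)/7) = -139*(5 - 1*6/7) = -139*(5 - 6/7) = -139*29/7 = -4031/7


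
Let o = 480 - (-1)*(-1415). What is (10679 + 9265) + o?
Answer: 19009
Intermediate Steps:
o = -935 (o = 480 - 1*1415 = 480 - 1415 = -935)
(10679 + 9265) + o = (10679 + 9265) - 935 = 19944 - 935 = 19009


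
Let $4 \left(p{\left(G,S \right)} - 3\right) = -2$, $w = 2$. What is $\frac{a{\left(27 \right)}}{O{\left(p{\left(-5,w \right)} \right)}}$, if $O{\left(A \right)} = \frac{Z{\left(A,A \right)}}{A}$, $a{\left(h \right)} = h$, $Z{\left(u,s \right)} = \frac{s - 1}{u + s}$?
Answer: $225$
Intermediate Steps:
$Z{\left(u,s \right)} = \frac{-1 + s}{s + u}$
$p{\left(G,S \right)} = \frac{5}{2}$ ($p{\left(G,S \right)} = 3 + \frac{1}{4} \left(-2\right) = 3 - \frac{1}{2} = \frac{5}{2}$)
$O{\left(A \right)} = \frac{-1 + A}{2 A^{2}}$ ($O{\left(A \right)} = \frac{\frac{1}{A + A} \left(-1 + A\right)}{A} = \frac{\frac{1}{2 A} \left(-1 + A\right)}{A} = \frac{\frac{1}{2} \frac{1}{A} \left(-1 + A\right)}{A} = \frac{-1 + A}{2 A^{2}}$)
$\frac{a{\left(27 \right)}}{O{\left(p{\left(-5,w \right)} \right)}} = \frac{27}{\frac{1}{2} \frac{1}{\frac{25}{4}} \left(-1 + \frac{5}{2}\right)} = \frac{27}{\frac{1}{2} \cdot \frac{4}{25} \cdot \frac{3}{2}} = \frac{27}{\frac{3}{25}} = 27 \cdot \frac{25}{3} = 225$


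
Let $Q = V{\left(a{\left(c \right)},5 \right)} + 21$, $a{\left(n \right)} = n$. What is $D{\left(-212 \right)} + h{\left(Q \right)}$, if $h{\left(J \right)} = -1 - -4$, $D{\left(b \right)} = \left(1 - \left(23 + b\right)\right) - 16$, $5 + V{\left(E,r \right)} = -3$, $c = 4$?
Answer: $177$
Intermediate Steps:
$V{\left(E,r \right)} = -8$ ($V{\left(E,r \right)} = -5 - 3 = -8$)
$D{\left(b \right)} = -38 - b$ ($D{\left(b \right)} = \left(-22 - b\right) - 16 = -38 - b$)
$Q = 13$ ($Q = -8 + 21 = 13$)
$h{\left(J \right)} = 3$ ($h{\left(J \right)} = -1 + 4 = 3$)
$D{\left(-212 \right)} + h{\left(Q \right)} = \left(-38 - -212\right) + 3 = \left(-38 + 212\right) + 3 = 174 + 3 = 177$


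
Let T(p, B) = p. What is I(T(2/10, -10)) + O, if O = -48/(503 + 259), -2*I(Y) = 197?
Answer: -25035/254 ≈ -98.563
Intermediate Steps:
I(Y) = -197/2 (I(Y) = -½*197 = -197/2)
O = -8/127 (O = -48/762 = (1/762)*(-48) = -8/127 ≈ -0.062992)
I(T(2/10, -10)) + O = -197/2 - 8/127 = -25035/254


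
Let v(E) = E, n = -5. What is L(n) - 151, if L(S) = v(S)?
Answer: -156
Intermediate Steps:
L(S) = S
L(n) - 151 = -5 - 151 = -156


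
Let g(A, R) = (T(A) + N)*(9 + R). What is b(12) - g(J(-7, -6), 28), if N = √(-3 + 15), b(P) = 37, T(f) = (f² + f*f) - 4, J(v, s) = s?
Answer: -2479 - 74*√3 ≈ -2607.2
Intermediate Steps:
T(f) = -4 + 2*f² (T(f) = (f² + f²) - 4 = 2*f² - 4 = -4 + 2*f²)
N = 2*√3 (N = √12 = 2*√3 ≈ 3.4641)
g(A, R) = (9 + R)*(-4 + 2*√3 + 2*A²) (g(A, R) = ((-4 + 2*A²) + 2*√3)*(9 + R) = (-4 + 2*√3 + 2*A²)*(9 + R) = (9 + R)*(-4 + 2*√3 + 2*A²))
b(12) - g(J(-7, -6), 28) = 37 - (-36 + 18*√3 + 18*(-6)² + 2*28*√3 + 2*28*(-2 + (-6)²)) = 37 - (-36 + 18*√3 + 18*36 + 56*√3 + 2*28*(-2 + 36)) = 37 - (-36 + 18*√3 + 648 + 56*√3 + 2*28*34) = 37 - (-36 + 18*√3 + 648 + 56*√3 + 1904) = 37 - (2516 + 74*√3) = 37 + (-2516 - 74*√3) = -2479 - 74*√3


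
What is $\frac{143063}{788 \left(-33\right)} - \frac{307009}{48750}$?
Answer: $- \frac{2492963881}{211282500} \approx -11.799$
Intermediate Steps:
$\frac{143063}{788 \left(-33\right)} - \frac{307009}{48750} = \frac{143063}{-26004} - \frac{307009}{48750} = 143063 \left(- \frac{1}{26004}\right) - \frac{307009}{48750} = - \frac{143063}{26004} - \frac{307009}{48750} = - \frac{2492963881}{211282500}$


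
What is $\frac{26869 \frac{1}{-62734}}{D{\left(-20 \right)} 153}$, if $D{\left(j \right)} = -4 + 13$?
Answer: $- \frac{26869}{86384718} \approx -0.00031104$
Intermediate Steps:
$D{\left(j \right)} = 9$
$\frac{26869 \frac{1}{-62734}}{D{\left(-20 \right)} 153} = \frac{26869 \frac{1}{-62734}}{9 \cdot 153} = \frac{26869 \left(- \frac{1}{62734}\right)}{1377} = \left(- \frac{26869}{62734}\right) \frac{1}{1377} = - \frac{26869}{86384718}$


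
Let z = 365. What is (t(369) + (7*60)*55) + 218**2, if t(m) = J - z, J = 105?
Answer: 70364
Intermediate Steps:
t(m) = -260 (t(m) = 105 - 1*365 = 105 - 365 = -260)
(t(369) + (7*60)*55) + 218**2 = (-260 + (7*60)*55) + 218**2 = (-260 + 420*55) + 47524 = (-260 + 23100) + 47524 = 22840 + 47524 = 70364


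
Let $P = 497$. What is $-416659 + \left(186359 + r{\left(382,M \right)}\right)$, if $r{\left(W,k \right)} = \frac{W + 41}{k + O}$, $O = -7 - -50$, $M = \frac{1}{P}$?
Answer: $- \frac{1640587123}{7124} \approx -2.3029 \cdot 10^{5}$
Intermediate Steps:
$M = \frac{1}{497} \approx 0.0020121$
$O = 43$ ($O = -7 + 50 = 43$)
$r{\left(W,k \right)} = \frac{41 + W}{43 + k}$ ($r{\left(W,k \right)} = \frac{W + 41}{k + 43} = \frac{41 + W}{43 + k}$)
$-416659 + \left(186359 + r{\left(382,M \right)}\right) = -416659 + \left(186359 + \frac{41 + 382}{43 + \frac{1}{497}}\right) = -416659 + \left(186359 + \frac{1}{\frac{21372}{497}} \cdot 423\right) = -416659 + \left(186359 + \frac{497}{21372} \cdot 423\right) = -416659 + \left(186359 + \frac{70077}{7124}\right) = -416659 + \frac{1327691593}{7124} = - \frac{1640587123}{7124}$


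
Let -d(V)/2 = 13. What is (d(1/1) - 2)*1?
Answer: -28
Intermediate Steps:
d(V) = -26 (d(V) = -2*13 = -26)
(d(1/1) - 2)*1 = (-26 - 2)*1 = -28*1 = -28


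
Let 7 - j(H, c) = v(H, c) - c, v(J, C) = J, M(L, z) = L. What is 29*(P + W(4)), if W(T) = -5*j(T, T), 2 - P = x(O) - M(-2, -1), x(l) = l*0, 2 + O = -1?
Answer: -1015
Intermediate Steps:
O = -3 (O = -2 - 1 = -3)
x(l) = 0
j(H, c) = 7 + c - H (j(H, c) = 7 - (H - c) = 7 + (c - H) = 7 + c - H)
P = 0 (P = 2 - (0 - 1*(-2)) = 2 - (0 + 2) = 2 - 1*2 = 2 - 2 = 0)
W(T) = -35 (W(T) = -5*(7 + T - T) = -5*7 = -35)
29*(P + W(4)) = 29*(0 - 35) = 29*(-35) = -1015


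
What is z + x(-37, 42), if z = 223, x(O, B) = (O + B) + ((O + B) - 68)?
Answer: 165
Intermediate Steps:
x(O, B) = -68 + 2*B + 2*O (x(O, B) = (B + O) + ((B + O) - 68) = (B + O) + (-68 + B + O) = -68 + 2*B + 2*O)
z + x(-37, 42) = 223 + (-68 + 2*42 + 2*(-37)) = 223 + (-68 + 84 - 74) = 223 - 58 = 165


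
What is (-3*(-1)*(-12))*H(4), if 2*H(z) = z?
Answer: -72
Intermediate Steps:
H(z) = z/2
(-3*(-1)*(-12))*H(4) = (-3*(-1)*(-12))*((1/2)*4) = (3*(-12))*2 = -36*2 = -72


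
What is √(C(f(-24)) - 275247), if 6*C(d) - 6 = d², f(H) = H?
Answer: 5*I*√11006 ≈ 524.55*I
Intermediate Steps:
C(d) = 1 + d²/6
√(C(f(-24)) - 275247) = √((1 + (⅙)*(-24)²) - 275247) = √((1 + (⅙)*576) - 275247) = √((1 + 96) - 275247) = √(97 - 275247) = √(-275150) = 5*I*√11006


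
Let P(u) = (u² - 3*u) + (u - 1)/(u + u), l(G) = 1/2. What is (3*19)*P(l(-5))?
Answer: -399/4 ≈ -99.750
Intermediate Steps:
l(G) = ½
P(u) = u² - 3*u + (-1 + u)/(2*u) (P(u) = (u² - 3*u) + (-1 + u)/((2*u)) = (u² - 3*u) + (-1 + u)*(1/(2*u)) = (u² - 3*u) + (-1 + u)/(2*u) = u² - 3*u + (-1 + u)/(2*u))
(3*19)*P(l(-5)) = (3*19)*(½ + (½)² - 3*½ - 1/(2*½)) = 57*(½ + ¼ - 3/2 - ½*2) = 57*(½ + ¼ - 3/2 - 1) = 57*(-7/4) = -399/4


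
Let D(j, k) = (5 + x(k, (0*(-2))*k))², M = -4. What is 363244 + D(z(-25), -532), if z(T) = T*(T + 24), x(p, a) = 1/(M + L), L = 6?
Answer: 1453097/4 ≈ 3.6327e+5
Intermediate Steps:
x(p, a) = ½ (x(p, a) = 1/(-4 + 6) = 1/2 = ½)
z(T) = T*(24 + T)
D(j, k) = 121/4 (D(j, k) = (5 + ½)² = (11/2)² = 121/4)
363244 + D(z(-25), -532) = 363244 + 121/4 = 1453097/4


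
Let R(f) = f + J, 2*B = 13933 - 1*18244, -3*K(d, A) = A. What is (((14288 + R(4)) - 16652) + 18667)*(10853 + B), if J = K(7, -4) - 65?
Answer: 423829175/3 ≈ 1.4128e+8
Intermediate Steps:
K(d, A) = -A/3
J = -191/3 (J = -⅓*(-4) - 65 = 4/3 - 65 = -191/3 ≈ -63.667)
B = -4311/2 (B = (13933 - 1*18244)/2 = (13933 - 18244)/2 = (½)*(-4311) = -4311/2 ≈ -2155.5)
R(f) = -191/3 + f (R(f) = f - 191/3 = -191/3 + f)
(((14288 + R(4)) - 16652) + 18667)*(10853 + B) = (((14288 + (-191/3 + 4)) - 16652) + 18667)*(10853 - 4311/2) = (((14288 - 179/3) - 16652) + 18667)*(17395/2) = ((42685/3 - 16652) + 18667)*(17395/2) = (-7271/3 + 18667)*(17395/2) = (48730/3)*(17395/2) = 423829175/3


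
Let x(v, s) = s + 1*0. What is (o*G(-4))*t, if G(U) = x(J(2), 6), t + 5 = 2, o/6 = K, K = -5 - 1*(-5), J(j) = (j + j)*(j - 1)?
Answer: 0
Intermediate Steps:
J(j) = 2*j*(-1 + j) (J(j) = (2*j)*(-1 + j) = 2*j*(-1 + j))
K = 0 (K = -5 + 5 = 0)
o = 0 (o = 6*0 = 0)
t = -3 (t = -5 + 2 = -3)
x(v, s) = s (x(v, s) = s + 0 = s)
G(U) = 6
(o*G(-4))*t = (0*6)*(-3) = 0*(-3) = 0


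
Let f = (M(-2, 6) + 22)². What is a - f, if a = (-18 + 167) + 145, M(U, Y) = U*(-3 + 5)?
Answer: -30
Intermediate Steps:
M(U, Y) = 2*U (M(U, Y) = U*2 = 2*U)
a = 294 (a = 149 + 145 = 294)
f = 324 (f = (2*(-2) + 22)² = (-4 + 22)² = 18² = 324)
a - f = 294 - 1*324 = 294 - 324 = -30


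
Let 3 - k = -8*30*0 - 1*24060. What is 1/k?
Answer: 1/24063 ≈ 4.1558e-5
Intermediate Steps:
k = 24063 (k = 3 - (-8*30*0 - 1*24060) = 3 - (-240*0 - 24060) = 3 - (0 - 24060) = 3 - 1*(-24060) = 3 + 24060 = 24063)
1/k = 1/24063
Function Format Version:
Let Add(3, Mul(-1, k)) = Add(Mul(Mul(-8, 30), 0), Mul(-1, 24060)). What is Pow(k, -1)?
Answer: Rational(1, 24063) ≈ 4.1558e-5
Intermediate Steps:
k = 24063 (k = Add(3, Mul(-1, Add(Mul(Mul(-8, 30), 0), Mul(-1, 24060)))) = Add(3, Mul(-1, Add(Mul(-240, 0), -24060))) = Add(3, Mul(-1, Add(0, -24060))) = Add(3, Mul(-1, -24060)) = Add(3, 24060) = 24063)
Pow(k, -1) = Pow(24063, -1) = Rational(1, 24063)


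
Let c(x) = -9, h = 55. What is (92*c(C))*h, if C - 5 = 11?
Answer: -45540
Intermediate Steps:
C = 16 (C = 5 + 11 = 16)
(92*c(C))*h = (92*(-9))*55 = -828*55 = -45540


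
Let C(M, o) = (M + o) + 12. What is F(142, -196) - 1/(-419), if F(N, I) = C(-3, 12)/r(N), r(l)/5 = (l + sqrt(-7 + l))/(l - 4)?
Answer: 172525349/41960755 - 8694*sqrt(15)/100145 ≈ 3.7754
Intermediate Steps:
C(M, o) = 12 + M + o
r(l) = 5*(l + sqrt(-7 + l))/(-4 + l) (r(l) = 5*((l + sqrt(-7 + l))/(l - 4)) = 5*((l + sqrt(-7 + l))/(-4 + l)) = 5*(l + sqrt(-7 + l))/(-4 + l))
F(N, I) = 21*(-4 + N)/(5*(N + sqrt(-7 + N))) (F(N, I) = (12 - 3 + 12)/((5*(N + sqrt(-7 + N))/(-4 + N))) = 21*((-4 + N)/(5*(N + sqrt(-7 + N)))) = 21*(-4 + N)/(5*(N + sqrt(-7 + N))))
F(142, -196) - 1/(-419) = 21*(-4 + 142)/(5*(142 + sqrt(-7 + 142))) - 1/(-419) = (21/5)*138/(142 + sqrt(135)) - 1*(-1/419) = (21/5)*138/(142 + 3*sqrt(15)) + 1/419 = 2898/(5*(142 + 3*sqrt(15))) + 1/419 = 1/419 + 2898/(5*(142 + 3*sqrt(15)))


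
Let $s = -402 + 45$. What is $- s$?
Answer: $357$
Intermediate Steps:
$s = -357$
$- s = \left(-1\right) \left(-357\right) = 357$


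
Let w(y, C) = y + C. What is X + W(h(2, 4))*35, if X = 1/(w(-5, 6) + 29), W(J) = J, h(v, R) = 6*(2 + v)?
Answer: 25201/30 ≈ 840.03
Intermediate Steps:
w(y, C) = C + y
h(v, R) = 12 + 6*v
X = 1/30 (X = 1/((6 - 5) + 29) = 1/(1 + 29) = 1/30 ≈ 0.033333)
X + W(h(2, 4))*35 = 1/30 + (12 + 6*2)*35 = 1/30 + (12 + 12)*35 = 1/30 + 24*35 = 1/30 + 840 = 25201/30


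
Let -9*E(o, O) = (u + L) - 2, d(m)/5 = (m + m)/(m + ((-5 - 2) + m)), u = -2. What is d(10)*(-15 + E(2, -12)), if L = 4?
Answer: -1500/13 ≈ -115.38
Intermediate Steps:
d(m) = 10*m/(-7 + 2*m) (d(m) = 5*((m + m)/(m + ((-5 - 2) + m))) = 5*((2*m)/(m + (-7 + m))) = 5*((2*m)/(-7 + 2*m)) = 5*(2*m/(-7 + 2*m)) = 10*m/(-7 + 2*m))
E(o, O) = 0 (E(o, O) = -((-2 + 4) - 2)/9 = -(2 - 2)/9 = -1/9*0 = 0)
d(10)*(-15 + E(2, -12)) = (10*10/(-7 + 2*10))*(-15 + 0) = (10*10/(-7 + 20))*(-15) = (10*10/13)*(-15) = (10*10*(1/13))*(-15) = (100/13)*(-15) = -1500/13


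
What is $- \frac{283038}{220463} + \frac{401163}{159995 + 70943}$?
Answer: $\frac{23077368825}{50913284294} \approx 0.45327$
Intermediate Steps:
$- \frac{283038}{220463} + \frac{401163}{159995 + 70943} = \left(-283038\right) \frac{1}{220463} + \frac{401163}{230938} = - \frac{283038}{220463} + 401163 \cdot \frac{1}{230938} = - \frac{283038}{220463} + \frac{401163}{230938} = \frac{23077368825}{50913284294}$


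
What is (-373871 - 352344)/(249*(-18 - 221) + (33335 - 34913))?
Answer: 103745/8727 ≈ 11.888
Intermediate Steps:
(-373871 - 352344)/(249*(-18 - 221) + (33335 - 34913)) = -726215/(249*(-239) - 1578) = -726215/(-59511 - 1578) = -726215/(-61089) = -726215*(-1/61089) = 103745/8727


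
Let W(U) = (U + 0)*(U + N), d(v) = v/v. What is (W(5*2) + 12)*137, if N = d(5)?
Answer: 16714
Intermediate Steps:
d(v) = 1
N = 1
W(U) = U*(1 + U) (W(U) = (U + 0)*(U + 1) = U*(1 + U))
(W(5*2) + 12)*137 = ((5*2)*(1 + 5*2) + 12)*137 = (10*(1 + 10) + 12)*137 = (10*11 + 12)*137 = (110 + 12)*137 = 122*137 = 16714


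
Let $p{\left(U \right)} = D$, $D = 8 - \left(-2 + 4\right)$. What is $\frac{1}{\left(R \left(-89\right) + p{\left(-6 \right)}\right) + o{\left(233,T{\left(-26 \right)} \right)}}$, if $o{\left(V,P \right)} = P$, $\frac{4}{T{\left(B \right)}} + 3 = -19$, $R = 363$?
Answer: $- \frac{11}{355313} \approx -3.0959 \cdot 10^{-5}$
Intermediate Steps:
$D = 6$ ($D = 8 - 2 = 6$)
$T{\left(B \right)} = - \frac{2}{11}$ ($T{\left(B \right)} = \frac{4}{-3 - 19} = \frac{4}{-22} = 4 \left(- \frac{1}{22}\right) = - \frac{2}{11}$)
$p{\left(U \right)} = 6$
$\frac{1}{\left(R \left(-89\right) + p{\left(-6 \right)}\right) + o{\left(233,T{\left(-26 \right)} \right)}} = \frac{1}{\left(363 \left(-89\right) + 6\right) - \frac{2}{11}} = \frac{1}{\left(-32307 + 6\right) - \frac{2}{11}} = \frac{1}{-32301 - \frac{2}{11}} = \frac{1}{- \frac{355313}{11}} = - \frac{11}{355313}$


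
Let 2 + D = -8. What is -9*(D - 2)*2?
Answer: 216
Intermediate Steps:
D = -10 (D = -2 - 8 = -10)
-9*(D - 2)*2 = -9*(-10 - 2)*2 = -9*(-12)*2 = 108*2 = 216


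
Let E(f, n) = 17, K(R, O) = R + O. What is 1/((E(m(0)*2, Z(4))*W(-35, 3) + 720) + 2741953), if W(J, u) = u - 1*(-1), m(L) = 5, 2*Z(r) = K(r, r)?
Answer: 1/2742741 ≈ 3.6460e-7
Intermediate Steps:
K(R, O) = O + R
Z(r) = r (Z(r) = (r + r)/2 = (2*r)/2 = r)
W(J, u) = 1 + u (W(J, u) = u + 1 = 1 + u)
1/((E(m(0)*2, Z(4))*W(-35, 3) + 720) + 2741953) = 1/((17*(1 + 3) + 720) + 2741953) = 1/((17*4 + 720) + 2741953) = 1/((68 + 720) + 2741953) = 1/(788 + 2741953) = 1/2742741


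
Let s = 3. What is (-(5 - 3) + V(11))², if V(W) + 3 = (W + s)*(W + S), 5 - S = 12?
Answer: 2601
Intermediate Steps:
S = -7 (S = 5 - 1*12 = 5 - 12 = -7)
V(W) = -3 + (-7 + W)*(3 + W) (V(W) = -3 + (W + 3)*(W - 7) = -3 + (3 + W)*(-7 + W) = -3 + (-7 + W)*(3 + W))
(-(5 - 3) + V(11))² = (-(5 - 3) + (-24 + 11² - 4*11))² = (-1*2 + (-24 + 121 - 44))² = (-2 + 53)² = 51² = 2601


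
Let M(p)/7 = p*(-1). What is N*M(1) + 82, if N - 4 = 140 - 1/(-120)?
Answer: -111127/120 ≈ -926.06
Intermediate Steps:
M(p) = -7*p (M(p) = 7*(p*(-1)) = 7*(-p) = -7*p)
N = 17281/120 (N = 4 + (140 - 1/(-120)) = 4 + (140 - 1*(-1/120)) = 4 + (140 + 1/120) = 4 + 16801/120 = 17281/120 ≈ 144.01)
N*M(1) + 82 = 17281*(-7*1)/120 + 82 = (17281/120)*(-7) + 82 = -120967/120 + 82 = -111127/120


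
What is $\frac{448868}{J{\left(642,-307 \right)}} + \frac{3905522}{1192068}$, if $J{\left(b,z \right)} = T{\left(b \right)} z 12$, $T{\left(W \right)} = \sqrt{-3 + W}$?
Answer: $\frac{1952761}{596034} - \frac{112217 \sqrt{71}}{196173} \approx -1.5438$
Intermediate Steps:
$J{\left(b,z \right)} = 12 z \sqrt{-3 + b}$ ($J{\left(b,z \right)} = \sqrt{-3 + b} z 12 = z \sqrt{-3 + b} 12 = 12 z \sqrt{-3 + b}$)
$\frac{448868}{J{\left(642,-307 \right)}} + \frac{3905522}{1192068} = \frac{448868}{12 \left(-307\right) \sqrt{-3 + 642}} + \frac{3905522}{1192068} = \frac{448868}{12 \left(-307\right) \sqrt{639}} + 3905522 \cdot \frac{1}{1192068} = \frac{448868}{12 \left(-307\right) 3 \sqrt{71}} + \frac{1952761}{596034} = \frac{448868}{\left(-11052\right) \sqrt{71}} + \frac{1952761}{596034} = 448868 \left(- \frac{\sqrt{71}}{784692}\right) + \frac{1952761}{596034} = - \frac{112217 \sqrt{71}}{196173} + \frac{1952761}{596034} = \frac{1952761}{596034} - \frac{112217 \sqrt{71}}{196173}$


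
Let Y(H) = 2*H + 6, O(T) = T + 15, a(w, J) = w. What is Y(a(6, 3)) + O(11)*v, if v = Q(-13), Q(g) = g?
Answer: -320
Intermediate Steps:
v = -13
O(T) = 15 + T
Y(H) = 6 + 2*H
Y(a(6, 3)) + O(11)*v = (6 + 2*6) + (15 + 11)*(-13) = (6 + 12) + 26*(-13) = 18 - 338 = -320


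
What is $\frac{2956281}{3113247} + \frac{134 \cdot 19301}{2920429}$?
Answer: $\frac{5561835110349}{3030672274321} \approx 1.8352$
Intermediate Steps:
$\frac{2956281}{3113247} + \frac{134 \cdot 19301}{2920429} = 2956281 \cdot \frac{1}{3113247} + 2586334 \cdot \frac{1}{2920429} = \frac{985427}{1037749} + \frac{2586334}{2920429} = \frac{5561835110349}{3030672274321}$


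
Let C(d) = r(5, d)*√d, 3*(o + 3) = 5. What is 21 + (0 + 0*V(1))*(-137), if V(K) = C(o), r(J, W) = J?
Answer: 21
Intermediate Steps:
o = -4/3 (o = -3 + (⅓)*5 = -3 + 5/3 = -4/3 ≈ -1.3333)
C(d) = 5*√d
V(K) = 10*I*√3/3 (V(K) = 5*√(-4/3) = 5*(2*I*√3/3) = 10*I*√3/3)
21 + (0 + 0*V(1))*(-137) = 21 + (0 + 0*(10*I*√3/3))*(-137) = 21 + (0 + 0)*(-137) = 21 + 0*(-137) = 21 + 0 = 21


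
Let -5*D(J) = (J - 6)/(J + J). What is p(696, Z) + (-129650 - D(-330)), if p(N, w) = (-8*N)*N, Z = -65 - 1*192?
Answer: -1101368922/275 ≈ -4.0050e+6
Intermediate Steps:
Z = -257 (Z = -65 - 192 = -257)
D(J) = -(-6 + J)/(10*J) (D(J) = -(J - 6)/(5*(J + J)) = -(-6 + J)/(5*(2*J)) = -(-6 + J)*1/(2*J)/5 = -(-6 + J)/(10*J))
p(N, w) = -8*N²
p(696, Z) + (-129650 - D(-330)) = -8*696² + (-129650 - (6 - 1*(-330))/(10*(-330))) = -8*484416 + (-129650 - (-1)*(6 + 330)/(10*330)) = -3875328 + (-129650 - (-1)*336/(10*330)) = -3875328 + (-129650 - 1*(-28/275)) = -3875328 + (-129650 + 28/275) = -3875328 - 35653722/275 = -1101368922/275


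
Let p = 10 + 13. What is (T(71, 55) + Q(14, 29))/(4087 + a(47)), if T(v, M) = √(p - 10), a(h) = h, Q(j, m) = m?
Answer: 29/4134 + √13/4134 ≈ 0.0078872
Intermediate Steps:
p = 23
T(v, M) = √13 (T(v, M) = √(23 - 10) = √13)
(T(71, 55) + Q(14, 29))/(4087 + a(47)) = (√13 + 29)/(4087 + 47) = (29 + √13)/4134 = (29 + √13)*(1/4134) = 29/4134 + √13/4134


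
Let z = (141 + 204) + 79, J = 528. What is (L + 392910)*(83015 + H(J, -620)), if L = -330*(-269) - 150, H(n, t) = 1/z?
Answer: 8474533386165/212 ≈ 3.9974e+10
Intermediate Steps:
z = 424 (z = 345 + 79 = 424)
H(n, t) = 1/424
L = 88620 (L = 88770 - 150 = 88620)
(L + 392910)*(83015 + H(J, -620)) = (88620 + 392910)*(83015 + 1/424) = 481530*(35198361/424) = 8474533386165/212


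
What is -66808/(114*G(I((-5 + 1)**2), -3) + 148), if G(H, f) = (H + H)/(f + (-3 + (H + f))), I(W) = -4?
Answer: -217126/709 ≈ -306.24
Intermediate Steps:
G(H, f) = 2*H/(-3 + H + 2*f) (G(H, f) = (2*H)/(f + (-3 + H + f)) = (2*H)/(-3 + H + 2*f) = 2*H/(-3 + H + 2*f))
-66808/(114*G(I((-5 + 1)**2), -3) + 148) = -66808/(114*(2*(-4)/(-3 - 4 + 2*(-3))) + 148) = -66808/(114*(2*(-4)/(-3 - 4 - 6)) + 148) = -66808/(114*(2*(-4)/(-13)) + 148) = -66808/(114*(2*(-4)*(-1/13)) + 148) = -66808/(114*(8/13) + 148) = -66808/(912/13 + 148) = -66808/2836/13 = -66808*13/2836 = -217126/709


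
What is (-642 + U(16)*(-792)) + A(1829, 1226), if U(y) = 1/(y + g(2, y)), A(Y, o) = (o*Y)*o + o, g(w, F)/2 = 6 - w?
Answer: 2749126555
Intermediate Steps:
g(w, F) = 12 - 2*w (g(w, F) = 2*(6 - w) = 12 - 2*w)
A(Y, o) = o + Y*o**2 (A(Y, o) = (Y*o)*o + o = Y*o**2 + o = o + Y*o**2)
U(y) = 1/(8 + y) (U(y) = 1/(y + (12 - 2*2)) = 1/(y + (12 - 4)) = 1/(y + 8) = 1/(8 + y))
(-642 + U(16)*(-792)) + A(1829, 1226) = (-642 - 792/(8 + 16)) + 1226*(1 + 1829*1226) = (-642 - 792/24) + 1226*(1 + 2242354) = (-642 + (1/24)*(-792)) + 1226*2242355 = (-642 - 33) + 2749127230 = -675 + 2749127230 = 2749126555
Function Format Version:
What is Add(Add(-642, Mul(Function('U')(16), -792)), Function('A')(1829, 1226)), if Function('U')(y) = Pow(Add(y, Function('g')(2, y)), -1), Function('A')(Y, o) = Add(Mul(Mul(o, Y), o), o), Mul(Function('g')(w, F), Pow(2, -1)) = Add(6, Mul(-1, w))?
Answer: 2749126555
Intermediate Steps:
Function('g')(w, F) = Add(12, Mul(-2, w)) (Function('g')(w, F) = Mul(2, Add(6, Mul(-1, w))) = Add(12, Mul(-2, w)))
Function('A')(Y, o) = Add(o, Mul(Y, Pow(o, 2))) (Function('A')(Y, o) = Add(Mul(Mul(Y, o), o), o) = Add(Mul(Y, Pow(o, 2)), o) = Add(o, Mul(Y, Pow(o, 2))))
Function('U')(y) = Pow(Add(8, y), -1) (Function('U')(y) = Pow(Add(y, Add(12, Mul(-2, 2))), -1) = Pow(Add(y, Add(12, -4)), -1) = Pow(Add(y, 8), -1) = Pow(Add(8, y), -1))
Add(Add(-642, Mul(Function('U')(16), -792)), Function('A')(1829, 1226)) = Add(Add(-642, Mul(Pow(Add(8, 16), -1), -792)), Mul(1226, Add(1, Mul(1829, 1226)))) = Add(Add(-642, Mul(Pow(24, -1), -792)), Mul(1226, Add(1, 2242354))) = Add(Add(-642, Mul(Rational(1, 24), -792)), Mul(1226, 2242355)) = Add(Add(-642, -33), 2749127230) = Add(-675, 2749127230) = 2749126555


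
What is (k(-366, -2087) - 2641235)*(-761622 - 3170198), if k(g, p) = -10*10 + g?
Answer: 10386692825820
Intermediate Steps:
k(g, p) = -100 + g
(k(-366, -2087) - 2641235)*(-761622 - 3170198) = ((-100 - 366) - 2641235)*(-761622 - 3170198) = (-466 - 2641235)*(-3931820) = -2641701*(-3931820) = 10386692825820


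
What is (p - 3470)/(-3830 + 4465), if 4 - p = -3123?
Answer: -343/635 ≈ -0.54016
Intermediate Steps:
p = 3127 (p = 4 - 1*(-3123) = 4 + 3123 = 3127)
(p - 3470)/(-3830 + 4465) = (3127 - 3470)/(-3830 + 4465) = -343/635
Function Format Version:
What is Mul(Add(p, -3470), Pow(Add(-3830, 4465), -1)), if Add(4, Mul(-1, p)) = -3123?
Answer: Rational(-343, 635) ≈ -0.54016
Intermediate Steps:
p = 3127 (p = Add(4, Mul(-1, -3123)) = Add(4, 3123) = 3127)
Mul(Add(p, -3470), Pow(Add(-3830, 4465), -1)) = Mul(Add(3127, -3470), Pow(Add(-3830, 4465), -1)) = Mul(-343, Pow(635, -1)) = Mul(-343, Rational(1, 635)) = Rational(-343, 635)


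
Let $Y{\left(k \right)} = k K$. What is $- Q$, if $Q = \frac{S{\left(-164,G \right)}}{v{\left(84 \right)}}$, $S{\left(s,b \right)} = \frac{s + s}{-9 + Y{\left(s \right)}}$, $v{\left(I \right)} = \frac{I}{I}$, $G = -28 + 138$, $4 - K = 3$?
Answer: $- \frac{328}{173} \approx -1.896$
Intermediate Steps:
$K = 1$ ($K = 4 - 3 = 1$)
$Y{\left(k \right)} = k$ ($Y{\left(k \right)} = k 1 = k$)
$G = 110$
$v{\left(I \right)} = 1$
$S{\left(s,b \right)} = \frac{2 s}{-9 + s}$ ($S{\left(s,b \right)} = \frac{s + s}{-9 + s} = \frac{2 s}{-9 + s}$)
$Q = \frac{328}{173}$ ($Q = \frac{2 \left(-164\right) \frac{1}{-9 - 164}}{1} = 2 \left(-164\right) \frac{1}{-173} \cdot 1 = 2 \left(-164\right) \left(- \frac{1}{173}\right) 1 = \frac{328}{173} \cdot 1 = \frac{328}{173} \approx 1.896$)
$- Q = \left(-1\right) \frac{328}{173} = - \frac{328}{173}$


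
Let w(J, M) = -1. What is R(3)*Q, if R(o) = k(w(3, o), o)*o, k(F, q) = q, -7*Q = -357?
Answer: 459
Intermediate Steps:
Q = 51 (Q = -⅐*(-357) = 51)
R(o) = o² (R(o) = o*o = o²)
R(3)*Q = 3²*51 = 9*51 = 459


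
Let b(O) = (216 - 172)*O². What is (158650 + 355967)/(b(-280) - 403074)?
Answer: 514617/3046526 ≈ 0.16892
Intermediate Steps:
b(O) = 44*O²
(158650 + 355967)/(b(-280) - 403074) = (158650 + 355967)/(44*(-280)² - 403074) = 514617/(44*78400 - 403074) = 514617/(3449600 - 403074) = 514617/3046526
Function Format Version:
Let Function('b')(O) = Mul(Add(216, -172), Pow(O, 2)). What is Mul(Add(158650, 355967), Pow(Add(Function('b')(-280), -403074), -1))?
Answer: Rational(514617, 3046526) ≈ 0.16892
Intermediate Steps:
Function('b')(O) = Mul(44, Pow(O, 2))
Mul(Add(158650, 355967), Pow(Add(Function('b')(-280), -403074), -1)) = Mul(Add(158650, 355967), Pow(Add(Mul(44, Pow(-280, 2)), -403074), -1)) = Mul(514617, Pow(Add(Mul(44, 78400), -403074), -1)) = Mul(514617, Pow(Add(3449600, -403074), -1)) = Mul(514617, Pow(3046526, -1)) = Mul(514617, Rational(1, 3046526)) = Rational(514617, 3046526)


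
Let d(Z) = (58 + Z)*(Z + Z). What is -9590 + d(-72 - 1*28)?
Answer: -1190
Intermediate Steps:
d(Z) = 2*Z*(58 + Z) (d(Z) = (58 + Z)*(2*Z) = 2*Z*(58 + Z))
-9590 + d(-72 - 1*28) = -9590 + 2*(-72 - 1*28)*(58 + (-72 - 1*28)) = -9590 + 2*(-72 - 28)*(58 + (-72 - 28)) = -9590 + 2*(-100)*(58 - 100) = -9590 + 2*(-100)*(-42) = -9590 + 8400 = -1190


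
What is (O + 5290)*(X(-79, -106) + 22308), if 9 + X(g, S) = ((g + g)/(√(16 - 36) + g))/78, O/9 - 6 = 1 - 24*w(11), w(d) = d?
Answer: 1246894411498/18783 + 36182*I*√5/18783 ≈ 6.6384e+7 + 4.3074*I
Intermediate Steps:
O = -2313 (O = 54 + 9*(1 - 24*11) = 54 + 9*(1 - 264) = 54 + 9*(-263) = 54 - 2367 = -2313)
X(g, S) = -9 + g/(39*(g + 2*I*√5)) (X(g, S) = -9 + ((g + g)/(√(16 - 36) + g))/78 = -9 + ((2*g)/(√(-20) + g))*(1/78) = -9 + ((2*g)/(2*I*√5 + g))*(1/78) = -9 + ((2*g)/(g + 2*I*√5))*(1/78) = -9 + (2*g/(g + 2*I*√5))*(1/78) = -9 + g/(39*(g + 2*I*√5)))
(O + 5290)*(X(-79, -106) + 22308) = (-2313 + 5290)*(2*(-175*(-79) - 351*I*√5)/(39*(-79 + 2*I*√5)) + 22308) = 2977*(2*(13825 - 351*I*√5)/(39*(-79 + 2*I*√5)) + 22308) = 2977*(22308 + 2*(13825 - 351*I*√5)/(39*(-79 + 2*I*√5))) = 66410916 + 458*(13825 - 351*I*√5)/(3*(-79 + 2*I*√5))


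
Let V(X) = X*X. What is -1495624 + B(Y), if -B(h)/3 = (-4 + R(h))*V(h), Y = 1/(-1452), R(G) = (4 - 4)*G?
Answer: -262769171807/175692 ≈ -1.4956e+6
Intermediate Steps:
R(G) = 0 (R(G) = 0*G = 0)
V(X) = X**2
Y = -1/1452 ≈ -0.00068871
B(h) = 12*h**2 (B(h) = -3*(-4 + 0)*h**2 = -(-12)*h**2 = 12*h**2)
-1495624 + B(Y) = -1495624 + 12*(-1/1452)**2 = -1495624 + 12*(1/2108304) = -1495624 + 1/175692 = -262769171807/175692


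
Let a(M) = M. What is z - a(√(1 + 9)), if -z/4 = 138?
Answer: -552 - √10 ≈ -555.16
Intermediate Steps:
z = -552 (z = -4*138 = -552)
z - a(√(1 + 9)) = -552 - √(1 + 9) = -552 - √10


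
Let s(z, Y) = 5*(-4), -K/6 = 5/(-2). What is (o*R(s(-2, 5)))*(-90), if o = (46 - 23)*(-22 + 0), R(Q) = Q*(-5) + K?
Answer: 5237100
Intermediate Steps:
K = 15 (K = -30/(-2) = -30*(-1)/2 = -6*(-5/2) = 15)
s(z, Y) = -20
R(Q) = 15 - 5*Q (R(Q) = Q*(-5) + 15 = -5*Q + 15 = 15 - 5*Q)
o = -506 (o = 23*(-22) = -506)
(o*R(s(-2, 5)))*(-90) = -506*(15 - 5*(-20))*(-90) = -506*(15 + 100)*(-90) = -506*115*(-90) = -58190*(-90) = 5237100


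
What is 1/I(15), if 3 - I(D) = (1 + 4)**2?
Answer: -1/22 ≈ -0.045455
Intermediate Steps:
I(D) = -22 (I(D) = 3 - (1 + 4)**2 = 3 - 1*5**2 = 3 - 1*25 = 3 - 25 = -22)
1/I(15) = 1/(-22) = -1/22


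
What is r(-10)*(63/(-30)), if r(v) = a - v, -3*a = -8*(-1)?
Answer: -77/5 ≈ -15.400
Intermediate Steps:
a = -8/3 (a = -(-8)*(-1)/3 = -⅓*8 = -8/3 ≈ -2.6667)
r(v) = -8/3 - v
r(-10)*(63/(-30)) = (-8/3 - 1*(-10))*(63/(-30)) = (-8/3 + 10)*(63*(-1/30)) = (22/3)*(-21/10) = -77/5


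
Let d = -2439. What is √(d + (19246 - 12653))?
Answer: √4154 ≈ 64.452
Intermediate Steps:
√(d + (19246 - 12653)) = √(-2439 + (19246 - 12653)) = √(-2439 + 6593) = √4154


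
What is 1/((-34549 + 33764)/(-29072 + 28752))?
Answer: 64/157 ≈ 0.40764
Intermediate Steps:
1/((-34549 + 33764)/(-29072 + 28752)) = 1/(-785/(-320)) = 1/(-785*(-1/320)) = 1/(157/64) = 64/157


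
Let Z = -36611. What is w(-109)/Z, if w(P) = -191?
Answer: 191/36611 ≈ 0.0052170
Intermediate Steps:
w(-109)/Z = -191/(-36611) = -191*(-1/36611) = 191/36611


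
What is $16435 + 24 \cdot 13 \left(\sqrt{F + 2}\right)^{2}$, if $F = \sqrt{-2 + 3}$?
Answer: $17371$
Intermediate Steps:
$F = 1$ ($F = \sqrt{1} = 1$)
$16435 + 24 \cdot 13 \left(\sqrt{F + 2}\right)^{2} = 16435 + 24 \cdot 13 \left(\sqrt{1 + 2}\right)^{2} = 16435 + 312 \left(\sqrt{3}\right)^{2} = 16435 + 312 \cdot 3 = 16435 + 936 = 17371$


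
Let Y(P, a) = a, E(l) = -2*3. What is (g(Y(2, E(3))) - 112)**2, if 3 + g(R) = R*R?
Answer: 6241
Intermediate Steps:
E(l) = -6
g(R) = -3 + R**2 (g(R) = -3 + R*R = -3 + R**2)
(g(Y(2, E(3))) - 112)**2 = ((-3 + (-6)**2) - 112)**2 = ((-3 + 36) - 112)**2 = (33 - 112)**2 = (-79)**2 = 6241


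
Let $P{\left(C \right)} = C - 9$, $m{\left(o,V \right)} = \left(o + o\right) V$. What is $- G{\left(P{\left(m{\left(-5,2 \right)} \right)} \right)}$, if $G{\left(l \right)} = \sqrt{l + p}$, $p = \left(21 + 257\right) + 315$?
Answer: $- 2 \sqrt{141} \approx -23.749$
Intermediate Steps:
$m{\left(o,V \right)} = 2 V o$ ($m{\left(o,V \right)} = 2 o V = 2 V o$)
$P{\left(C \right)} = -9 + C$
$p = 593$ ($p = 278 + 315 = 593$)
$G{\left(l \right)} = \sqrt{593 + l}$ ($G{\left(l \right)} = \sqrt{l + 593} = \sqrt{593 + l}$)
$- G{\left(P{\left(m{\left(-5,2 \right)} \right)} \right)} = - \sqrt{593 + \left(-9 + 2 \cdot 2 \left(-5\right)\right)} = - \sqrt{593 - 29} = - \sqrt{564} = - 2 \sqrt{141}$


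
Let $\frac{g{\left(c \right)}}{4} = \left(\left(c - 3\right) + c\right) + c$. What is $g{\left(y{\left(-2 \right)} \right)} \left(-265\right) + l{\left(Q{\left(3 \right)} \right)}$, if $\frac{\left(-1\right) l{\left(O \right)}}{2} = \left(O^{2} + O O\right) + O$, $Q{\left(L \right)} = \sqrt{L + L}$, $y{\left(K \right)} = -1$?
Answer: $6336 - 2 \sqrt{6} \approx 6331.1$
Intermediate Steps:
$Q{\left(L \right)} = \sqrt{2} \sqrt{L}$ ($Q{\left(L \right)} = \sqrt{2 L} = \sqrt{2} \sqrt{L}$)
$g{\left(c \right)} = -12 + 12 c$ ($g{\left(c \right)} = 4 \left(\left(\left(c - 3\right) + c\right) + c\right) = 4 \left(\left(\left(-3 + c\right) + c\right) + c\right) = 4 \left(\left(-3 + 2 c\right) + c\right) = 4 \left(-3 + 3 c\right) = -12 + 12 c$)
$l{\left(O \right)} = - 4 O^{2} - 2 O$ ($l{\left(O \right)} = - 2 \left(\left(O^{2} + O O\right) + O\right) = - 2 \left(\left(O^{2} + O^{2}\right) + O\right) = - 2 \left(2 O^{2} + O\right) = - 2 \left(O + 2 O^{2}\right) = - 4 O^{2} - 2 O$)
$g{\left(y{\left(-2 \right)} \right)} \left(-265\right) + l{\left(Q{\left(3 \right)} \right)} = \left(-12 + 12 \left(-1\right)\right) \left(-265\right) - 2 \sqrt{2} \sqrt{3} \left(1 + 2 \sqrt{2} \sqrt{3}\right) = \left(-12 - 12\right) \left(-265\right) - 2 \sqrt{6} \left(1 + 2 \sqrt{6}\right) = \left(-24\right) \left(-265\right) - 2 \sqrt{6} \left(1 + 2 \sqrt{6}\right) = 6360 - 2 \sqrt{6} \left(1 + 2 \sqrt{6}\right)$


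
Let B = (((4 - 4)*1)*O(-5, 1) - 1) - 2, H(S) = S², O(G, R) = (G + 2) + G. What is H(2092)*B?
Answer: -13129392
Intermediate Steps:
O(G, R) = 2 + 2*G (O(G, R) = (2 + G) + G = 2 + 2*G)
B = -3 (B = (((4 - 4)*1)*(2 + 2*(-5)) - 1) - 2 = ((0*1)*(2 - 10) - 1) - 2 = (0*(-8) - 1) - 2 = (0 - 1) - 2 = -1 - 2 = -3)
H(2092)*B = 2092²*(-3) = 4376464*(-3) = -13129392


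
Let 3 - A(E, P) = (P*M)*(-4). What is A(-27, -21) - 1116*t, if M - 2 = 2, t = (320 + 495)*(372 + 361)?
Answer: -666693153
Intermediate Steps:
t = 597395 (t = 815*733 = 597395)
M = 4 (M = 2 + 2 = 4)
A(E, P) = 3 + 16*P (A(E, P) = 3 - P*4*(-4) = 3 - 4*P*(-4) = 3 - (-16)*P = 3 + 16*P)
A(-27, -21) - 1116*t = (3 + 16*(-21)) - 1116*597395 = (3 - 336) - 666692820 = -333 - 666692820 = -666693153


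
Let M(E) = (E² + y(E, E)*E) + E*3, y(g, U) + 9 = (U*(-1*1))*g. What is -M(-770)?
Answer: -457130520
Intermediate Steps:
y(g, U) = -9 - U*g (y(g, U) = -9 + (U*(-1*1))*g = -9 + (U*(-1))*g = -9 + (-U)*g = -9 - U*g)
M(E) = E² + 3*E + E*(-9 - E²) (M(E) = (E² + (-9 - E*E)*E) + E*3 = (E² + (-9 - E²)*E) + 3*E = (E² + E*(-9 - E²)) + 3*E = E² + 3*E + E*(-9 - E²))
-M(-770) = -(-770)*(-6 - 770 - 1*(-770)²) = -(-770)*(-6 - 770 - 1*592900) = -(-770)*(-6 - 770 - 592900) = -(-770)*(-593676) = -1*457130520 = -457130520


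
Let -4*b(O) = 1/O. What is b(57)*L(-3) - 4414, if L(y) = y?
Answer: -335463/76 ≈ -4414.0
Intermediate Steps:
b(O) = -1/(4*O)
b(57)*L(-3) - 4414 = -1/4/57*(-3) - 4414 = -1/4*1/57*(-3) - 4414 = -1/228*(-3) - 4414 = 1/76 - 4414 = -335463/76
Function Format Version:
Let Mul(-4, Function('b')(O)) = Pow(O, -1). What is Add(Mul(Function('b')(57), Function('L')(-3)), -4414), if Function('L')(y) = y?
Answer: Rational(-335463, 76) ≈ -4414.0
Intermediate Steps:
Function('b')(O) = Mul(Rational(-1, 4), Pow(O, -1))
Add(Mul(Function('b')(57), Function('L')(-3)), -4414) = Add(Mul(Mul(Rational(-1, 4), Pow(57, -1)), -3), -4414) = Add(Mul(Mul(Rational(-1, 4), Rational(1, 57)), -3), -4414) = Add(Mul(Rational(-1, 228), -3), -4414) = Add(Rational(1, 76), -4414) = Rational(-335463, 76)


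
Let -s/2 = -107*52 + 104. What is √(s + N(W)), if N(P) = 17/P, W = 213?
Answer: √495433101/213 ≈ 104.50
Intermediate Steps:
s = 10920 (s = -2*(-107*52 + 104) = -2*(-5564 + 104) = -2*(-5460) = 10920)
√(s + N(W)) = √(10920 + 17/213) = √(2325977/213) = √495433101/213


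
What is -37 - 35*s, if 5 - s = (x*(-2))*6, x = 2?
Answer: -1052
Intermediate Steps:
s = 29 (s = 5 - 2*(-2)*6 = 5 - (-4)*6 = 5 - 1*(-24) = 5 + 24 = 29)
-37 - 35*s = -37 - 35*29 = -37 - 1015 = -1052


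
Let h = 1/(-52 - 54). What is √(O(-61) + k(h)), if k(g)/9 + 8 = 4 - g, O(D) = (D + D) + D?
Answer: I*√2459730/106 ≈ 14.796*I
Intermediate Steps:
O(D) = 3*D (O(D) = 2*D + D = 3*D)
h = -1/106 (h = 1/(-106) = -1/106 ≈ -0.0094340)
k(g) = -36 - 9*g (k(g) = -72 + 9*(4 - g) = -72 + (36 - 9*g) = -36 - 9*g)
√(O(-61) + k(h)) = √(3*(-61) + (-36 - 9*(-1/106))) = √(-183 + (-36 + 9/106)) = √(-183 - 3807/106) = √(-23205/106) = I*√2459730/106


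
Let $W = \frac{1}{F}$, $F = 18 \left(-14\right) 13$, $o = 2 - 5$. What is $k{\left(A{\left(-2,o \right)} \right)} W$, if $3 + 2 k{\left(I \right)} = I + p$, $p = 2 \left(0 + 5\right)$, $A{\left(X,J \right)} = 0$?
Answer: $- \frac{1}{936} \approx -0.0010684$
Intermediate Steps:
$o = -3$ ($o = 2 - 5 = -3$)
$p = 10$ ($p = 2 \cdot 5 = 10$)
$k{\left(I \right)} = \frac{7}{2} + \frac{I}{2}$ ($k{\left(I \right)} = - \frac{3}{2} + \frac{I + 10}{2} = - \frac{3}{2} + \frac{10 + I}{2} = - \frac{3}{2} + \left(5 + \frac{I}{2}\right) = \frac{7}{2} + \frac{I}{2}$)
$F = -3276$ ($F = \left(-252\right) 13 = -3276$)
$W = - \frac{1}{3276}$ ($W = \frac{1}{-3276} = - \frac{1}{3276} \approx -0.00030525$)
$k{\left(A{\left(-2,o \right)} \right)} W = \left(\frac{7}{2} + \frac{1}{2} \cdot 0\right) \left(- \frac{1}{3276}\right) = \left(\frac{7}{2} + 0\right) \left(- \frac{1}{3276}\right) = \frac{7}{2} \left(- \frac{1}{3276}\right) = - \frac{1}{936}$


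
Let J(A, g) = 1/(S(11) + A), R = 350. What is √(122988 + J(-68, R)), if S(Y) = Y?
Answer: √399587955/57 ≈ 350.70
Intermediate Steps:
J(A, g) = 1/(11 + A)
√(122988 + J(-68, R)) = √(122988 + 1/(11 - 68)) = √(122988 + 1/(-57)) = √(122988 - 1/57) = √(7010315/57) = √399587955/57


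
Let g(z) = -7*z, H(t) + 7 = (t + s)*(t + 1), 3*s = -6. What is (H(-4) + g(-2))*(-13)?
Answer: -325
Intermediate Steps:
s = -2 (s = (1/3)*(-6) = -2)
H(t) = -7 + (1 + t)*(-2 + t) (H(t) = -7 + (t - 2)*(t + 1) = -7 + (-2 + t)*(1 + t) = -7 + (1 + t)*(-2 + t))
(H(-4) + g(-2))*(-13) = ((-9 + (-4)**2 - 1*(-4)) - 7*(-2))*(-13) = ((-9 + 16 + 4) + 14)*(-13) = (11 + 14)*(-13) = 25*(-13) = -325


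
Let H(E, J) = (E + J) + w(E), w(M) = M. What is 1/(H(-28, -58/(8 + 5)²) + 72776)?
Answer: 169/12289622 ≈ 1.3751e-5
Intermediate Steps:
H(E, J) = J + 2*E (H(E, J) = (E + J) + E = J + 2*E)
1/(H(-28, -58/(8 + 5)²) + 72776) = 1/((-58/(8 + 5)² + 2*(-28)) + 72776) = 1/((-58/(13²) - 56) + 72776) = 1/((-58/169 - 56) + 72776) = 1/(-9522/169 + 72776) = 1/(12289622/169) = 169/12289622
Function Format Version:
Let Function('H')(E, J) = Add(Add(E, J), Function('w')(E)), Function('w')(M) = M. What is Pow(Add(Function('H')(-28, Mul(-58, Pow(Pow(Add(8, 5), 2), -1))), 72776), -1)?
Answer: Rational(169, 12289622) ≈ 1.3751e-5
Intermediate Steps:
Function('H')(E, J) = Add(J, Mul(2, E)) (Function('H')(E, J) = Add(Add(E, J), E) = Add(J, Mul(2, E)))
Pow(Add(Function('H')(-28, Mul(-58, Pow(Pow(Add(8, 5), 2), -1))), 72776), -1) = Pow(Add(Add(Mul(-58, Pow(Pow(Add(8, 5), 2), -1)), Mul(2, -28)), 72776), -1) = Pow(Add(Add(Mul(-58, Pow(Pow(13, 2), -1)), -56), 72776), -1) = Pow(Add(Add(Mul(-58, Pow(169, -1)), -56), 72776), -1) = Pow(Add(Add(Mul(-58, Rational(1, 169)), -56), 72776), -1) = Pow(Add(Add(Rational(-58, 169), -56), 72776), -1) = Pow(Add(Rational(-9522, 169), 72776), -1) = Pow(Rational(12289622, 169), -1) = Rational(169, 12289622)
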